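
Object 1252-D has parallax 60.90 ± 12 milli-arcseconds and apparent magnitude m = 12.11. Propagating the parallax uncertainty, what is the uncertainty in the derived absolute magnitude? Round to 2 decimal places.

M = m − 5 log₁₀ d + 5 = m + 5 log₁₀ p + 5, so ∂M/∂p = 5/(p ln 10).
σ_M = (5/ln 10) · (σ_p/p) = 2.1715 × 12/60.90 = 2.1715 × 0.19704 = 0.42787.

σ_M = 0.43 mag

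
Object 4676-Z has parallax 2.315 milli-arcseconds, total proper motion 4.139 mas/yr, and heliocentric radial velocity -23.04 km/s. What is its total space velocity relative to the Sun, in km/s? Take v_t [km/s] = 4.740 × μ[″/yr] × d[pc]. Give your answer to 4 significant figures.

24.55 km/s

d = 1/p = 1/0.002315″ = 431.97 pc.
μ = 4.139 mas/yr = 0.004139 ″/yr.
v_t = 4.740 μ d = 4.740 × 0.004139 × 431.97 = 8.4748 km/s.
v = √(v_r² + v_t²) = √((-23.04)² + 8.4748²) = √602.664 = 24.549 km/s.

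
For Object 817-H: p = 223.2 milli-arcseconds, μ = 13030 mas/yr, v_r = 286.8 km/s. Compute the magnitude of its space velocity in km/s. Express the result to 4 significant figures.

398.5 km/s

d = 1/p = 1/0.2232″ = 4.4803 pc.
μ = 13030 mas/yr = 13.03 ″/yr.
v_t = 4.740 μ d = 4.740 × 13.03 × 4.4803 = 276.71 km/s.
v = √(v_r² + v_t²) = √(286.8² + 276.71²) = √158823 = 398.53 km/s.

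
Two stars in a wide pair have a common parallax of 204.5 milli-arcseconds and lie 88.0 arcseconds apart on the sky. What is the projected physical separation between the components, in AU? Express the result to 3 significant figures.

d = 1/p = 1/0.2045″ = 4.89 pc.
At distance d (pc), an angle of θ arcsec spans θ·d AU: s = 88.0 × 4.89 = 430.32 AU.

430 AU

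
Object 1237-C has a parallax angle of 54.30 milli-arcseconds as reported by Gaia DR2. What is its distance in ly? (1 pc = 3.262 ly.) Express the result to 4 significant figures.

60.07 ly

p = 54.30 milli-arcseconds = 0.05430 arcsec.
d = 1/p = 1/0.05430 = 18.416 pc.
In light-years: 18.416 × 3.262 = 60.073 ly.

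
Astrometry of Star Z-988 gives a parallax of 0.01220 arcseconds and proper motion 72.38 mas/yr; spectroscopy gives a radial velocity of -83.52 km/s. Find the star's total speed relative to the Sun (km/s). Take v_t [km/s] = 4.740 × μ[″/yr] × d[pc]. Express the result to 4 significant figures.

d = 1/p = 1/0.01220″ = 81.967 pc.
μ = 72.38 mas/yr = 0.07238 ″/yr.
v_t = 4.740 μ d = 4.740 × 0.07238 × 81.967 = 28.121 km/s.
v = √(v_r² + v_t²) = √((-83.52)² + 28.121²) = √7766.38 = 88.127 km/s.

88.13 km/s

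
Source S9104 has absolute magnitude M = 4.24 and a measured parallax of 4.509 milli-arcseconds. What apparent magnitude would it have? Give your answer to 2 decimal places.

d = 1/p = 1/0.004509″ = 221.78 pc.
m − M = 5 log₁₀ d − 5 = 5 log₁₀(221.78) − 5 = 11.7296 − 5 = 6.7296.
m = M + (m − M) = 4.24 + 6.7296 = 10.97.

m = 10.97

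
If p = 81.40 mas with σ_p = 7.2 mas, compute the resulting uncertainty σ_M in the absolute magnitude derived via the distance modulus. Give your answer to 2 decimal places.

σ_M = 0.19 mag

M = m − 5 log₁₀ d + 5 = m + 5 log₁₀ p + 5, so ∂M/∂p = 5/(p ln 10).
σ_M = (5/ln 10) · (σ_p/p) = 2.1715 × 7.2/81.40 = 2.1715 × 0.088452 = 0.19207.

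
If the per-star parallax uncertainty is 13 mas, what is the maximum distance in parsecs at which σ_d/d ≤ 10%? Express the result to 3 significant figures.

7.69 pc

σ_d/d = σ_p/p, so the condition is σ_p/p ≤ 0.10, i.e. p ≥ σ_p/0.10.
p_min = 13/0.10 = 130 mas = 0.13 arcsec.
d_max = 1/p_min = 1/0.13 = 7.6923 pc.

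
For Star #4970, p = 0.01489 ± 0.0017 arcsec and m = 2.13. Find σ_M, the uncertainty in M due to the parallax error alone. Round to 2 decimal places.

σ_M = 0.25 mag

M = m − 5 log₁₀ d + 5 = m + 5 log₁₀ p + 5, so ∂M/∂p = 5/(p ln 10).
σ_M = (5/ln 10) · (σ_p/p) = 2.1715 × 0.0017/0.01489 = 2.1715 × 0.11417 = 0.24792.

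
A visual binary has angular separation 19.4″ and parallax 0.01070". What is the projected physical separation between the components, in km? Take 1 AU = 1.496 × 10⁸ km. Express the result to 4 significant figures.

2.712 × 10^11 km

d = 1/p = 1/0.01070″ = 93.458 pc.
At distance d (pc), an angle of θ arcsec spans θ·d AU: s = 19.4 × 93.458 = 1813.1 AU.
= 1813.1 × 1.496 × 10⁸ km = 2.7124 × 10^11 km.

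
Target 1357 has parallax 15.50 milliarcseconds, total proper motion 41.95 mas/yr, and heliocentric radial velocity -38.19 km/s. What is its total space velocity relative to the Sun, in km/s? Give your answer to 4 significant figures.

d = 1/p = 1/0.01550″ = 64.516 pc.
μ = 41.95 mas/yr = 0.04195 ″/yr.
v_t = 4.740 μ d = 4.740 × 0.04195 × 64.516 = 12.829 km/s.
v = √(v_r² + v_t²) = √((-38.19)² + 12.829²) = √1623.06 = 40.287 km/s.

40.29 km/s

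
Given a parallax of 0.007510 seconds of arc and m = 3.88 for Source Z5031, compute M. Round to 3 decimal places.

M = -1.742

d = 1/p = 1/0.007510″ = 133.16 pc.
m − M = 5 log₁₀(133.16) − 5 = 10.6219 − 5 = 5.6219.
M = m − (m − M) = 3.88 − 5.6219 = -1.742.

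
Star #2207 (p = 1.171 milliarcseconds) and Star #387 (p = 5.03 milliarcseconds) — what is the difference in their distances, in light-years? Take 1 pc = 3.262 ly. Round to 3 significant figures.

d_A = 1/0.001171″ = 853.97 pc; d_B = 1/0.005030″ = 198.81 pc.
|d_B − d_A| = |198.81 − 853.97| = 655.16 pc = 655.16 × 3.262 ly = 2137.1 ly.

2140 ly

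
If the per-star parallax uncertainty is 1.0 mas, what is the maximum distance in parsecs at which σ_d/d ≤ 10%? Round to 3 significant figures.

100 pc

σ_d/d = σ_p/p, so the condition is σ_p/p ≤ 0.10, i.e. p ≥ σ_p/0.10.
p_min = 1.0/0.10 = 10 mas = 0.01 arcsec.
d_max = 1/p_min = 1/0.01 = 100 pc.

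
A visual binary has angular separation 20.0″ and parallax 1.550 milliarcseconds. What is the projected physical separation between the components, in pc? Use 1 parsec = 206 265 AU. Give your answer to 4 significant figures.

0.06256 pc

d = 1/p = 1/0.001550″ = 645.16 pc.
At distance d (pc), an angle of θ arcsec spans θ·d AU: s = 20.0 × 645.16 = 12903 AU.
= 12903 / 206265 = 0.062555 pc.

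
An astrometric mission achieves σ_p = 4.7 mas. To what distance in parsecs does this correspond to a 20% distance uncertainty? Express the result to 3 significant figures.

σ_d/d = σ_p/p, so the condition is σ_p/p ≤ 0.20, i.e. p ≥ σ_p/0.20.
p_min = 4.7/0.20 = 23.5 mas = 0.0235 arcsec.
d_max = 1/p_min = 1/0.0235 = 42.553 pc.

42.6 pc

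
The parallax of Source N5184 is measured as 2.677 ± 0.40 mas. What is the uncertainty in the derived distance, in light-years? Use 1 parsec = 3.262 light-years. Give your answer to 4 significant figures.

182.1 ly

d = 1/p, so σ_d = σ_p / p².
σ_d = 0.000400 / (0.002677)² = 0.000400 / 0.0000071663 = 55.817 pc = 55.817 × 3.262 ly = 182.08 ly.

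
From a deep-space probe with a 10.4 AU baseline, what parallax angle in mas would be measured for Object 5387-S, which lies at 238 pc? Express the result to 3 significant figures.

p (arcsec) = B (AU) / d (pc).
p = 10.4 / 238 = 0.043697 arcsec = 43.697 mas.

43.7 mas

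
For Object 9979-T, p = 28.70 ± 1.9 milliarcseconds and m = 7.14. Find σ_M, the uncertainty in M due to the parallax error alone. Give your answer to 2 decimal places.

M = m − 5 log₁₀ d + 5 = m + 5 log₁₀ p + 5, so ∂M/∂p = 5/(p ln 10).
σ_M = (5/ln 10) · (σ_p/p) = 2.1715 × 1.9/28.70 = 2.1715 × 0.066202 = 0.14376.

σ_M = 0.14 mag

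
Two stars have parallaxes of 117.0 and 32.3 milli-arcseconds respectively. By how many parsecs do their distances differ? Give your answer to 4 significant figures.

22.41 pc

d_A = 1/0.1170″ = 8.547 pc; d_B = 1/0.03230″ = 30.96 pc.
|d_B − d_A| = |30.96 − 8.547| = 22.413 pc.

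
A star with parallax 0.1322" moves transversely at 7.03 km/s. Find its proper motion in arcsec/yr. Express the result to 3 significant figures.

0.196 arcsec/yr

d = 1/p = 1/0.1322″ = 7.5643 pc.
μ = v_t / (4.74 d) = 7.03 / (4.74 × 7.5643) = 7.03 / 35.855 = 0.19607 ″/yr.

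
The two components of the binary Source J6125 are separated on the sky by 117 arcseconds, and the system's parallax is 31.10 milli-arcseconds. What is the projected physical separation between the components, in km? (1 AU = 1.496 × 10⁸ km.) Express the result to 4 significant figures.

d = 1/p = 1/0.03110″ = 32.154 pc.
At distance d (pc), an angle of θ arcsec spans θ·d AU: s = 117 × 32.154 = 3762 AU.
= 3762 × 1.496 × 10⁸ km = 5.6280 × 10^11 km.

5.628 × 10^11 km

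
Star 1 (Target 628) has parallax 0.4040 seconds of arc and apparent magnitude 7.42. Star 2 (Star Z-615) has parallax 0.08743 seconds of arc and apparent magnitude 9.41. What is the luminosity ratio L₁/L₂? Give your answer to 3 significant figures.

L₁/L₂ = 0.293

d₁ = 1/p₁ = 1/0.4040″ = 2.4752 pc; d₂ = 1/p₂ = 1/0.08743″ = 11.438 pc.
M₁ = m₁ − 5 log₁₀ d₁ + 5 = 7.42 − 1.9681 + 5 = 10.4519.
M₂ = 9.41 − 5.2918 + 5 = 9.1182.
L₁/L₂ = 10^(0.4(M₂ − M₁)) = 10^(0.4 × (-1.3337)) = 10^(-0.53348) = 0.29277.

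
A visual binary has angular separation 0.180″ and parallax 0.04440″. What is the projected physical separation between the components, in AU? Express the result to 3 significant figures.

d = 1/p = 1/0.04440″ = 22.523 pc.
At distance d (pc), an angle of θ arcsec spans θ·d AU: s = 0.180 × 22.523 = 4.0541 AU.

4.05 AU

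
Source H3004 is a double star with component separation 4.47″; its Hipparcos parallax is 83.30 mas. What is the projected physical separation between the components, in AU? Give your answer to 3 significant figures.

53.7 AU

d = 1/p = 1/0.08330″ = 12.005 pc.
At distance d (pc), an angle of θ arcsec spans θ·d AU: s = 4.47 × 12.005 = 53.662 AU.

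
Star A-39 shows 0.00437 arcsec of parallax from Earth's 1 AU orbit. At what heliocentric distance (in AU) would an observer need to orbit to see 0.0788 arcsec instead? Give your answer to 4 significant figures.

Parallax scales linearly with baseline: p ∝ B, so B = p_target / p_Earth × 1 AU.
B = 0.0788 / 0.00437 = 18.032 AU.

18.03 AU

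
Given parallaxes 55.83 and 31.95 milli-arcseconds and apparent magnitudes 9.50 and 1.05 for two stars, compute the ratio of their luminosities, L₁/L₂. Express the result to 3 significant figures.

d₁ = 1/p₁ = 1/0.05583″ = 17.912 pc; d₂ = 1/p₂ = 1/0.03195″ = 31.299 pc.
M₁ = m₁ − 5 log₁₀ d₁ + 5 = 9.50 − 6.2657 + 5 = 8.2343.
M₂ = 1.05 − 7.4777 + 5 = -1.4277.
L₁/L₂ = 10^(0.4(M₂ − M₁)) = 10^(0.4 × (-9.6620)) = 10^(-3.86480) = 0.00013652.

L₁/L₂ = 0.000137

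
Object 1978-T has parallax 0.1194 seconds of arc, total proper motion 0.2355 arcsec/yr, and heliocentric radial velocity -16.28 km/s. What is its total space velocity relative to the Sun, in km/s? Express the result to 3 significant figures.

d = 1/p = 1/0.1194″ = 8.3752 pc.
v_t = 4.740 μ d = 4.740 × 0.2355 × 8.3752 = 9.349 km/s.
v = √(v_r² + v_t²) = √((-16.28)² + 9.349²) = √352.442 = 18.773 km/s.

18.8 km/s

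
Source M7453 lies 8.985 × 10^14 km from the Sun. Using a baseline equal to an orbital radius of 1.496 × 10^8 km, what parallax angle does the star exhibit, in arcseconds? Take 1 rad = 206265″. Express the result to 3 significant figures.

0.0343 arcsec

θ ≈ B/d = (1.496 × 10^8) / (8.985 × 10^14) = 1.6650 × 10^-7 rad.
In arcseconds: 1.6650 × 10^-7 × 206265 = 0.034343″.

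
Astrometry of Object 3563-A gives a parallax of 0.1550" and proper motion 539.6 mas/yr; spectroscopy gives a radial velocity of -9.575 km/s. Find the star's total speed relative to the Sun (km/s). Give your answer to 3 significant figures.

d = 1/p = 1/0.1550″ = 6.4516 pc.
μ = 539.6 mas/yr = 0.5396 ″/yr.
v_t = 4.740 μ d = 4.740 × 0.5396 × 6.4516 = 16.501 km/s.
v = √(v_r² + v_t²) = √((-9.575)² + 16.501²) = √363.964 = 19.078 km/s.

19.1 km/s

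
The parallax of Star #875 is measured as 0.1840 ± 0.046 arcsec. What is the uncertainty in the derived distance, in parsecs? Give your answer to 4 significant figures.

1.359 pc

d = 1/p, so σ_d = σ_p / p².
σ_d = 0.0460 / (0.1840)² = 0.0460 / 0.033856 = 1.3587 pc.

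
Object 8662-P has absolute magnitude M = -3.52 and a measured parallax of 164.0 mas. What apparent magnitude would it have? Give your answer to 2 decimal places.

d = 1/p = 1/0.1640″ = 6.0976 pc.
m − M = 5 log₁₀ d − 5 = 5 log₁₀(6.0976) − 5 = 3.9258 − 5 = -1.0742.
m = M + (m − M) = -3.52 + (-1.0742) = -4.59.

m = -4.59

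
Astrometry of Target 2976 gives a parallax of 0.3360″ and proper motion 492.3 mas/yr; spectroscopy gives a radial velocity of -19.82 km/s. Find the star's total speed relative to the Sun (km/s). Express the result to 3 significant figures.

d = 1/p = 1/0.3360″ = 2.9762 pc.
μ = 492.3 mas/yr = 0.4923 ″/yr.
v_t = 4.740 μ d = 4.740 × 0.4923 × 2.9762 = 6.945 km/s.
v = √(v_r² + v_t²) = √((-19.82)² + 6.945²) = √441.065 = 21.002 km/s.

21.0 km/s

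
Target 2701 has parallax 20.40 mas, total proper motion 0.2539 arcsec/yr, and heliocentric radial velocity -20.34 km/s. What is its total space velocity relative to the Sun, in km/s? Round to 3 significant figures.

d = 1/p = 1/0.02040″ = 49.02 pc.
v_t = 4.740 μ d = 4.740 × 0.2539 × 49.02 = 58.995 km/s.
v = √(v_r² + v_t²) = √((-20.34)² + 58.995²) = √3894.13 = 62.403 km/s.

62.4 km/s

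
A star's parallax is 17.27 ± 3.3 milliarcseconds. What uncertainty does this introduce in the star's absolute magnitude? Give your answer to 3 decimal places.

M = m − 5 log₁₀ d + 5 = m + 5 log₁₀ p + 5, so ∂M/∂p = 5/(p ln 10).
σ_M = (5/ln 10) · (σ_p/p) = 2.1715 × 3.3/17.27 = 2.1715 × 0.19108 = 0.41493.

σ_M = 0.415 mag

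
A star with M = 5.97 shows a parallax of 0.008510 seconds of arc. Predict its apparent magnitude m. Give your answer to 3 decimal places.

d = 1/p = 1/0.008510″ = 117.51 pc.
m − M = 5 log₁₀ d − 5 = 5 log₁₀(117.51) − 5 = 10.3504 − 5 = 5.3504.
m = M + (m − M) = 5.97 + 5.3504 = 11.320.

m = 11.320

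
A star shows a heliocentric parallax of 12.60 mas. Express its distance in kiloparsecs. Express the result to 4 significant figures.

0.07937 kpc

p = 12.60 mas = 0.01260 arcsec.
d = 1/p = 1/0.01260 = 79.365 pc.
= 0.079365 kpc.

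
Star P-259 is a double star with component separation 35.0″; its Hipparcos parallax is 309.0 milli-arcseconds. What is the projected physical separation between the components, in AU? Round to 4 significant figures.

113.3 AU

d = 1/p = 1/0.3090″ = 3.2362 pc.
At distance d (pc), an angle of θ arcsec spans θ·d AU: s = 35.0 × 3.2362 = 113.27 AU.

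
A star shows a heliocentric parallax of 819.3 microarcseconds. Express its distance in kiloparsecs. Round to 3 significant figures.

p = 819.3 microarcseconds = 0.0008193 arcsec.
d = 1/p = 1/0.0008193 = 1220.6 pc.
= 1.2206 kpc.

1.22 kpc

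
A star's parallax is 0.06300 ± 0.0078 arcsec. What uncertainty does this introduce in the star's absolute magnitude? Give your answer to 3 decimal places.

M = m − 5 log₁₀ d + 5 = m + 5 log₁₀ p + 5, so ∂M/∂p = 5/(p ln 10).
σ_M = (5/ln 10) · (σ_p/p) = 2.1715 × 0.0078/0.06300 = 2.1715 × 0.12381 = 0.26885.

σ_M = 0.269 mag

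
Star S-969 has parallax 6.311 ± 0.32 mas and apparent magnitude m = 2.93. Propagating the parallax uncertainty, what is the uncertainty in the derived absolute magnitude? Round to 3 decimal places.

M = m − 5 log₁₀ d + 5 = m + 5 log₁₀ p + 5, so ∂M/∂p = 5/(p ln 10).
σ_M = (5/ln 10) · (σ_p/p) = 2.1715 × 0.32/6.311 = 2.1715 × 0.050705 = 0.11011.

σ_M = 0.110 mag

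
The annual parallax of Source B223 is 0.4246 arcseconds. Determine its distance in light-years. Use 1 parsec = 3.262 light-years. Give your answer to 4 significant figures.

d = 1/p = 1/0.4246 = 2.3552 pc.
In light-years: 2.3552 × 3.262 = 7.6827 ly.

7.683 light years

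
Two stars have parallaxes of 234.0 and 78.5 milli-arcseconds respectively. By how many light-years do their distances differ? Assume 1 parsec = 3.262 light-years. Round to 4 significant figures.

d_A = 1/0.2340″ = 4.2735 pc; d_B = 1/0.07850″ = 12.739 pc.
|d_B − d_A| = |12.739 − 4.2735| = 8.4655 pc = 8.4655 × 3.262 ly = 27.614 ly.

27.61 ly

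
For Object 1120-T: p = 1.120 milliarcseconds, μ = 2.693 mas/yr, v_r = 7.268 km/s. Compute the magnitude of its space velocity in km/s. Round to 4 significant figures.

13.52 km/s

d = 1/p = 1/0.001120″ = 892.86 pc.
μ = 2.693 mas/yr = 0.002693 ″/yr.
v_t = 4.740 μ d = 4.740 × 0.002693 × 892.86 = 11.397 km/s.
v = √(v_r² + v_t²) = √(7.268² + 11.397²) = √182.715 = 13.517 km/s.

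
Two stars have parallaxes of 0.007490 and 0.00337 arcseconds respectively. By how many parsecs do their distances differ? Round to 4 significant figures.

d_A = 1/0.007490″ = 133.51 pc; d_B = 1/0.003370″ = 296.74 pc.
|d_B − d_A| = |296.74 − 133.51| = 163.23 pc.

163.2 pc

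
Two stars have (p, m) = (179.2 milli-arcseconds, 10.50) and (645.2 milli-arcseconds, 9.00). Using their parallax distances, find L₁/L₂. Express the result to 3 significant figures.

L₁/L₂ = 3.26

d₁ = 1/p₁ = 1/0.1792″ = 5.5804 pc; d₂ = 1/p₂ = 1/0.6452″ = 1.5499 pc.
M₁ = m₁ − 5 log₁₀ d₁ + 5 = 10.50 − 3.7333 + 5 = 11.7667.
M₂ = 9.00 − 0.9515 + 5 = 13.0485.
L₁/L₂ = 10^(0.4(M₂ − M₁)) = 10^(0.4 × 1.2818) = 10^0.51272 = 3.2563.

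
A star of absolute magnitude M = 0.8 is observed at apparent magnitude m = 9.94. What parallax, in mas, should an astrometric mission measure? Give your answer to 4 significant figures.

m − M = 9.94 − 0.8 = 9.14.
d = 10^((m−M)/5 + 1) = 10^2.828 = 672.98 pc.
p = 1/d = 1/672.98 = 0.0014859 arcsec = 1.4859 mas.

1.486 mas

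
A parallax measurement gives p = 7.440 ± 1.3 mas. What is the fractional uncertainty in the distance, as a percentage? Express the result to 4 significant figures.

For d = 1/p, |σ_d/d| = |σ_p/p|.
σ_p/p = 1.3 / 7.440 = 0.17473 = 17.473%.

17.47%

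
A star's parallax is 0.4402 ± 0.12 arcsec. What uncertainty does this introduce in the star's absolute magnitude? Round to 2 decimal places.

σ_M = 0.59 mag

M = m − 5 log₁₀ d + 5 = m + 5 log₁₀ p + 5, so ∂M/∂p = 5/(p ln 10).
σ_M = (5/ln 10) · (σ_p/p) = 2.1715 × 0.12/0.4402 = 2.1715 × 0.2726 = 0.59195.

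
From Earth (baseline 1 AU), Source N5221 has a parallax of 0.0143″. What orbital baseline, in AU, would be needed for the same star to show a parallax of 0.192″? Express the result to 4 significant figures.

13.43 AU

Parallax scales linearly with baseline: p ∝ B, so B = p_target / p_Earth × 1 AU.
B = 0.192 / 0.0143 = 13.427 AU.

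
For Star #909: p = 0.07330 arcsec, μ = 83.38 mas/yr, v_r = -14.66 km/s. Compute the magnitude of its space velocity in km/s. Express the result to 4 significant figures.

d = 1/p = 1/0.07330″ = 13.643 pc.
μ = 83.38 mas/yr = 0.08338 ″/yr.
v_t = 4.740 μ d = 4.740 × 0.08338 × 13.643 = 5.392 km/s.
v = √(v_r² + v_t²) = √((-14.66)² + 5.392²) = √243.989 = 15.62 km/s.

15.62 km/s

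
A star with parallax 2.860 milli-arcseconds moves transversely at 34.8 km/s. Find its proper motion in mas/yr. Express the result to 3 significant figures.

d = 1/p = 1/0.002860″ = 349.65 pc.
μ = v_t / (4.74 d) = 34.8 / (4.74 × 349.65) = 34.8 / 1657.3 = 0.020998 ″/yr = 20.998 mas/yr.

21.0 mas/yr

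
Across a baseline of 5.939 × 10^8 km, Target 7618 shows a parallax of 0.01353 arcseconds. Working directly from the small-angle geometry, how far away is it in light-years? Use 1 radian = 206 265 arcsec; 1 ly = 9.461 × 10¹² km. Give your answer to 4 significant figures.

957.0 ly

θ = 0.01353″ = 0.01353/206265 = 6.5595 × 10^-8 rad.
d = B/θ = (5.939 × 10^8) / (6.5595 × 10^-8) = 9.0540 × 10^15 km = (9.0540 × 10^15) / (9.461 × 10^12) ly = 956.98 ly.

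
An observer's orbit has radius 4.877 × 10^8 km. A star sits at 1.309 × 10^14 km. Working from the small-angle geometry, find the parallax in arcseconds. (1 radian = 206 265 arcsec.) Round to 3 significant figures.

0.768 arcsec

θ ≈ B/d = (4.877 × 10^8) / (1.309 × 10^14) = 3.7257 × 10^-6 rad.
In arcseconds: 3.7257 × 10^-6 × 206265 = 0.76848″.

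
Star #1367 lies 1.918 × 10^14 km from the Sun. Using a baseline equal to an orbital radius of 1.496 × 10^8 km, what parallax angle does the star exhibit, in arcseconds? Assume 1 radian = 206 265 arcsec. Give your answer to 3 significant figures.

0.161 arcsec

θ ≈ B/d = (1.496 × 10^8) / (1.918 × 10^14) = 7.7998 × 10^-7 rad.
In arcseconds: 7.7998 × 10^-7 × 206265 = 0.16088″.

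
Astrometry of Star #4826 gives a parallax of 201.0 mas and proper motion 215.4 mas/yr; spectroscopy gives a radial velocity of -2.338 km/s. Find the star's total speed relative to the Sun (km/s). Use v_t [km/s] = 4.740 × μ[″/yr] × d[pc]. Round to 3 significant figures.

5.59 km/s

d = 1/p = 1/0.2010″ = 4.9751 pc.
μ = 215.4 mas/yr = 0.2154 ″/yr.
v_t = 4.740 μ d = 4.740 × 0.2154 × 4.9751 = 5.0796 km/s.
v = √(v_r² + v_t²) = √((-2.338)² + 5.0796²) = √31.2686 = 5.5918 km/s.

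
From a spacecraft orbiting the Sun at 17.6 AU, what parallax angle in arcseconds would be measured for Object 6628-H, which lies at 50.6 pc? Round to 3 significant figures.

0.348 arcsec

p (arcsec) = B (AU) / d (pc).
p = 17.6 / 50.6 = 0.34783 arcsec.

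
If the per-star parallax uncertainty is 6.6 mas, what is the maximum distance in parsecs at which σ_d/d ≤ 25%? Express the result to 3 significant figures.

σ_d/d = σ_p/p, so the condition is σ_p/p ≤ 0.25, i.e. p ≥ σ_p/0.25.
p_min = 6.6/0.25 = 26.4 mas = 0.0264 arcsec.
d_max = 1/p_min = 1/0.0264 = 37.879 pc.

37.9 pc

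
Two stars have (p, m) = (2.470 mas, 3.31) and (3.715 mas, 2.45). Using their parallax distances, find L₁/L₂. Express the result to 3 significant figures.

d₁ = 1/p₁ = 1/0.002470″ = 404.86 pc; d₂ = 1/p₂ = 1/0.003715″ = 269.18 pc.
M₁ = m₁ − 5 log₁₀ d₁ + 5 = 3.31 − 13.0365 + 5 = -4.7265.
M₂ = 2.45 − 12.1502 + 5 = -4.7002.
L₁/L₂ = 10^(0.4(M₂ − M₁)) = 10^(0.4 × 0.0263) = 10^0.01052 = 1.0245.

L₁/L₂ = 1.02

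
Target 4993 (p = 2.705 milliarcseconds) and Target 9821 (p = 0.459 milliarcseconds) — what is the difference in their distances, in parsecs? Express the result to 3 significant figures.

d_A = 1/0.002705″ = 369.69 pc; d_B = 1/0.0004590″ = 2178.6 pc.
|d_B − d_A| = |2178.6 − 369.69| = 1808.9 pc.

1810 pc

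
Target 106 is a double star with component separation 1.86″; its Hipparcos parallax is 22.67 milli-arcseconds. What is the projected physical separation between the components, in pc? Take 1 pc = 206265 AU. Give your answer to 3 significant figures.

0.000398 pc

d = 1/p = 1/0.02267″ = 44.111 pc.
At distance d (pc), an angle of θ arcsec spans θ·d AU: s = 1.86 × 44.111 = 82.046 AU.
= 82.046 / 206265 = 0.00039777 pc.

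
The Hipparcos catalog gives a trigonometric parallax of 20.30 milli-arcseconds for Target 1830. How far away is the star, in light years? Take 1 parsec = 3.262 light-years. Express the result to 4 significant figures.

p = 20.30 milli-arcseconds = 0.02030 arcsec.
d = 1/p = 1/0.02030 = 49.261 pc.
In light-years: 49.261 × 3.262 = 160.69 ly.

160.7 light years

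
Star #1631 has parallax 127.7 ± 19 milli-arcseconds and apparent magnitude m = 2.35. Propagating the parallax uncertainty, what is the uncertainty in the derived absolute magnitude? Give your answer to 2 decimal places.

M = m − 5 log₁₀ d + 5 = m + 5 log₁₀ p + 5, so ∂M/∂p = 5/(p ln 10).
σ_M = (5/ln 10) · (σ_p/p) = 2.1715 × 19/127.7 = 2.1715 × 0.14879 = 0.3231.

σ_M = 0.32 mag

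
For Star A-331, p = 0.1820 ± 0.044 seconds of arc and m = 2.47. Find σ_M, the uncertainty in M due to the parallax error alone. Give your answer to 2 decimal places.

M = m − 5 log₁₀ d + 5 = m + 5 log₁₀ p + 5, so ∂M/∂p = 5/(p ln 10).
σ_M = (5/ln 10) · (σ_p/p) = 2.1715 × 0.044/0.1820 = 2.1715 × 0.24176 = 0.52498.

σ_M = 0.52 mag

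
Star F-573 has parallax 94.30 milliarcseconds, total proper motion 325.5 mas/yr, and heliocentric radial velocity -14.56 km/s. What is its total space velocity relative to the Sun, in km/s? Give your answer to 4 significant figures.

21.90 km/s

d = 1/p = 1/0.09430″ = 10.604 pc.
μ = 325.5 mas/yr = 0.3255 ″/yr.
v_t = 4.740 μ d = 4.740 × 0.3255 × 10.604 = 16.361 km/s.
v = √(v_r² + v_t²) = √((-14.56)² + 16.361²) = √479.676 = 21.902 km/s.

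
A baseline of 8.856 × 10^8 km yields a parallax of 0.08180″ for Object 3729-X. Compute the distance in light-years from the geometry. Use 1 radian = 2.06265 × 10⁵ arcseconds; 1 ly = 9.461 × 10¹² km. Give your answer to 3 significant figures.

236 ly

θ = 0.08180″ = 0.08180/206265 = 3.9658 × 10^-7 rad.
d = B/θ = (8.856 × 10^8) / (3.9658 × 10^-7) = 2.2331 × 10^15 km = (2.2331 × 10^15) / (9.461 × 10^12) ly = 236.03 ly.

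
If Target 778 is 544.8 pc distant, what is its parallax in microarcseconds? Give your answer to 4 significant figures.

p = 1/d = 1/544.8 = 0.0018355 arcsec.
= 0.0018355 × 10⁶ = 1835.5 μas.

1836 μas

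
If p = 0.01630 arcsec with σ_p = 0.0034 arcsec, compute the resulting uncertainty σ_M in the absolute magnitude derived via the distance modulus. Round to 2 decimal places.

M = m − 5 log₁₀ d + 5 = m + 5 log₁₀ p + 5, so ∂M/∂p = 5/(p ln 10).
σ_M = (5/ln 10) · (σ_p/p) = 2.1715 × 0.0034/0.01630 = 2.1715 × 0.20859 = 0.45295.

σ_M = 0.45 mag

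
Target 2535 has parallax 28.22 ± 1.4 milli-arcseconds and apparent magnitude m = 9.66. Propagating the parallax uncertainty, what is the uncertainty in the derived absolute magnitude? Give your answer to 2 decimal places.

M = m − 5 log₁₀ d + 5 = m + 5 log₁₀ p + 5, so ∂M/∂p = 5/(p ln 10).
σ_M = (5/ln 10) · (σ_p/p) = 2.1715 × 1.4/28.22 = 2.1715 × 0.04961 = 0.10773.

σ_M = 0.11 mag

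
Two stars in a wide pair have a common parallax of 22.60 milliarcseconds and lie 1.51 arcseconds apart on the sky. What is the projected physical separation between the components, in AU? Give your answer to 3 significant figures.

d = 1/p = 1/0.02260″ = 44.248 pc.
At distance d (pc), an angle of θ arcsec spans θ·d AU: s = 1.51 × 44.248 = 66.814 AU.

66.8 AU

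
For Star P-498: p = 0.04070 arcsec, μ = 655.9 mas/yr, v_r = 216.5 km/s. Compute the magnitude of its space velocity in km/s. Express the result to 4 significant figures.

229.6 km/s

d = 1/p = 1/0.04070″ = 24.57 pc.
μ = 655.9 mas/yr = 0.6559 ″/yr.
v_t = 4.740 μ d = 4.740 × 0.6559 × 24.57 = 76.387 km/s.
v = √(v_r² + v_t²) = √(216.5² + 76.387²) = √52707.2 = 229.58 km/s.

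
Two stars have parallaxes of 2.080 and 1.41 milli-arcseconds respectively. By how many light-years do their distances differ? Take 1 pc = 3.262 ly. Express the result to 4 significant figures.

d_A = 1/0.002080″ = 480.77 pc; d_B = 1/0.001410″ = 709.22 pc.
|d_B − d_A| = |709.22 − 480.77| = 228.45 pc = 228.45 × 3.262 ly = 745.2 ly.

745.2 ly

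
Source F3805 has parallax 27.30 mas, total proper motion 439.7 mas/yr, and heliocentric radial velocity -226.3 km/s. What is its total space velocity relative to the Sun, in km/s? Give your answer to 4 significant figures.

d = 1/p = 1/0.02730″ = 36.63 pc.
μ = 439.7 mas/yr = 0.4397 ″/yr.
v_t = 4.740 μ d = 4.740 × 0.4397 × 36.63 = 76.343 km/s.
v = √(v_r² + v_t²) = √((-226.3)² + 76.343²) = √57039.9 = 238.83 km/s.

238.8 km/s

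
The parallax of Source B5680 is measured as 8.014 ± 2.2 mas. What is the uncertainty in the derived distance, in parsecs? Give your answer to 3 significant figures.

34.3 pc

d = 1/p, so σ_d = σ_p / p².
σ_d = 0.00220 / (0.008014)² = 0.00220 / 0.000064224 = 34.255 pc.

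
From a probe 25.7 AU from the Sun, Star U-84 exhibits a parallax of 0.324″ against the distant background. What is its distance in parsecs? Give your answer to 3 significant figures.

With baseline B (in AU) and parallax p (in arcsec), d = B/p parsecs.
d = 25.7 / 0.324 = 79.321 pc.

79.3 pc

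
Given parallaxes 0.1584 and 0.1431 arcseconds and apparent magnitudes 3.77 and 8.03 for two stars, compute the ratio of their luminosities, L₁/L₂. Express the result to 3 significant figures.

L₁/L₂ = 41.3

d₁ = 1/p₁ = 1/0.1584″ = 6.3131 pc; d₂ = 1/p₂ = 1/0.1431″ = 6.9881 pc.
M₁ = m₁ − 5 log₁₀ d₁ + 5 = 3.77 − 4.0012 + 5 = 4.7688.
M₂ = 8.03 − 4.2218 + 5 = 8.8082.
L₁/L₂ = 10^(0.4(M₂ − M₁)) = 10^(0.4 × 4.0394) = 10^1.61576 = 41.282.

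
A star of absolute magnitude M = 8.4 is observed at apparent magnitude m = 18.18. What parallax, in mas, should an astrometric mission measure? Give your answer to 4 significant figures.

1.107 mas

m − M = 18.18 − 8.4 = 9.78.
d = 10^((m−M)/5 + 1) = 10^2.956 = 903.65 pc.
p = 1/d = 1/903.65 = 0.0011066 arcsec = 1.1066 mas.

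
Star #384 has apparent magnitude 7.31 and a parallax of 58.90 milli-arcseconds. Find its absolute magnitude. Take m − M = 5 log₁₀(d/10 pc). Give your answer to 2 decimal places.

d = 1/p = 1/0.05890″ = 16.978 pc.
m − M = 5 log₁₀(16.978) − 5 = 6.1494 − 5 = 1.1494.
M = m − (m − M) = 7.31 − 1.1494 = 6.16.

M = 6.16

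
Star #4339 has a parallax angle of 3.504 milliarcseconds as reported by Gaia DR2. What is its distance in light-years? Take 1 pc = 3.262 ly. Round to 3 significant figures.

p = 3.504 milliarcseconds = 0.003504 arcsec.
d = 1/p = 1/0.003504 = 285.39 pc.
In light-years: 285.39 × 3.262 = 930.94 ly.

931 light years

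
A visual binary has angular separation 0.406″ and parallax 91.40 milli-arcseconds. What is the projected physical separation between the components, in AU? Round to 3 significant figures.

4.44 AU

d = 1/p = 1/0.09140″ = 10.941 pc.
At distance d (pc), an angle of θ arcsec spans θ·d AU: s = 0.406 × 10.941 = 4.442 AU.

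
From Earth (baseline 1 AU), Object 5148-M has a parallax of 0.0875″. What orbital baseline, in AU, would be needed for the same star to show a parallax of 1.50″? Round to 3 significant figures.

17.1 AU

Parallax scales linearly with baseline: p ∝ B, so B = p_target / p_Earth × 1 AU.
B = 1.50 / 0.0875 = 17.143 AU.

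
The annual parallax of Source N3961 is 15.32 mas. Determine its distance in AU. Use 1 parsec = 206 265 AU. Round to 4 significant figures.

p = 15.32 mas = 0.01532 arcsec.
d = 1/p = 1/0.01532 = 65.274 pc.
In AU: 65.274 × 206265 = 1.3464 × 10^7 AU.

1.346 × 10^7 AU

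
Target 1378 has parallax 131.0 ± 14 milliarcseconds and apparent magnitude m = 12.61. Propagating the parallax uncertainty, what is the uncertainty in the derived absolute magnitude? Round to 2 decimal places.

σ_M = 0.23 mag

M = m − 5 log₁₀ d + 5 = m + 5 log₁₀ p + 5, so ∂M/∂p = 5/(p ln 10).
σ_M = (5/ln 10) · (σ_p/p) = 2.1715 × 14/131.0 = 2.1715 × 0.10687 = 0.23207.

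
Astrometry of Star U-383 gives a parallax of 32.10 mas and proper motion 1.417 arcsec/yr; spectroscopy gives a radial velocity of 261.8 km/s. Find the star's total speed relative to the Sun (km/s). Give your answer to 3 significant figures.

335 km/s

d = 1/p = 1/0.03210″ = 31.153 pc.
v_t = 4.740 μ d = 4.740 × 1.417 × 31.153 = 209.24 km/s.
v = √(v_r² + v_t²) = √(261.8² + 209.24²) = √112321 = 335.14 km/s.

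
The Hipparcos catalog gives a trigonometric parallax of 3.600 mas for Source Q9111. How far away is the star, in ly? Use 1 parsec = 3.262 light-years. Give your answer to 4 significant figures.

906.1 ly

p = 3.600 mas = 0.003600 arcsec.
d = 1/p = 1/0.003600 = 277.78 pc.
In light-years: 277.78 × 3.262 = 906.12 ly.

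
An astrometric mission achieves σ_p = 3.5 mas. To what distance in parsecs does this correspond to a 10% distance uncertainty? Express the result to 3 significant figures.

28.6 pc

σ_d/d = σ_p/p, so the condition is σ_p/p ≤ 0.10, i.e. p ≥ σ_p/0.10.
p_min = 3.5/0.10 = 35 mas = 0.035 arcsec.
d_max = 1/p_min = 1/0.035 = 28.571 pc.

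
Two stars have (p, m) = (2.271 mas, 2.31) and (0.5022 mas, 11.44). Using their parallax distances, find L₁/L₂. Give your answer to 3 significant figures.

L₁/L₂ = 219

d₁ = 1/p₁ = 1/0.002271″ = 440.33 pc; d₂ = 1/p₂ = 1/0.0005022″ = 1991.2 pc.
M₁ = m₁ − 5 log₁₀ d₁ + 5 = 2.31 − 13.2189 + 5 = -5.9089.
M₂ = 11.44 − 16.4956 + 5 = -0.0556.
L₁/L₂ = 10^(0.4(M₂ − M₁)) = 10^(0.4 × 5.8533) = 10^2.34132 = 219.44.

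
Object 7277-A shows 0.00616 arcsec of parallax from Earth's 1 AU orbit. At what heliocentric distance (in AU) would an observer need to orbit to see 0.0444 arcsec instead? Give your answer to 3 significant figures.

Parallax scales linearly with baseline: p ∝ B, so B = p_target / p_Earth × 1 AU.
B = 0.0444 / 0.00616 = 7.2078 AU.

7.21 AU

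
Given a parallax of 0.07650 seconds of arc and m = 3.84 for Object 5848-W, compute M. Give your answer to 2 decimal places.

M = 3.26

d = 1/p = 1/0.07650″ = 13.072 pc.
m − M = 5 log₁₀(13.072) − 5 = 5.5817 − 5 = 0.5817.
M = m − (m − M) = 3.84 − 0.5817 = 3.26.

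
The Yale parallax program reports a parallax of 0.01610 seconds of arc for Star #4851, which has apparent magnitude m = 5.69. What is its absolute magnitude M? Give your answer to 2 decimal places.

M = 1.72

d = 1/p = 1/0.01610″ = 62.112 pc.
m − M = 5 log₁₀(62.112) − 5 = 8.9659 − 5 = 3.9659.
M = m − (m − M) = 5.69 − 3.9659 = 1.72.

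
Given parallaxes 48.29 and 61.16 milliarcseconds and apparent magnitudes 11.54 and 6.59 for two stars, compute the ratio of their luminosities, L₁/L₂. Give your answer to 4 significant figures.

d₁ = 1/p₁ = 1/0.04829″ = 20.708 pc; d₂ = 1/p₂ = 1/0.06116″ = 16.351 pc.
M₁ = m₁ − 5 log₁₀ d₁ + 5 = 11.54 − 6.5807 + 5 = 9.9593.
M₂ = 6.59 − 6.0677 + 5 = 5.5223.
L₁/L₂ = 10^(0.4(M₂ − M₁)) = 10^(0.4 × (-4.4370)) = 10^(-1.77480) = 0.016796.

L₁/L₂ = 0.01680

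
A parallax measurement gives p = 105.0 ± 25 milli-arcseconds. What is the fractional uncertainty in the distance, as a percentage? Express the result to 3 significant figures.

For d = 1/p, |σ_d/d| = |σ_p/p|.
σ_p/p = 25 / 105.0 = 0.2381 = 23.81%.

23.8%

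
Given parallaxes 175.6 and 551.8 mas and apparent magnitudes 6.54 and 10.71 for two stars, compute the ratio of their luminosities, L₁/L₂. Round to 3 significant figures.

d₁ = 1/p₁ = 1/0.1756″ = 5.6948 pc; d₂ = 1/p₂ = 1/0.5518″ = 1.8123 pc.
M₁ = m₁ − 5 log₁₀ d₁ + 5 = 6.54 − 3.7774 + 5 = 7.7626.
M₂ = 10.71 − 1.2912 + 5 = 14.4188.
L₁/L₂ = 10^(0.4(M₂ − M₁)) = 10^(0.4 × 6.6562) = 10^2.66248 = 459.71.

L₁/L₂ = 460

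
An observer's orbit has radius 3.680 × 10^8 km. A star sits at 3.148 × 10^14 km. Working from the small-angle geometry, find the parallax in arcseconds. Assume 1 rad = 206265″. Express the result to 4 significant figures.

θ ≈ B/d = (3.680 × 10^8) / (3.148 × 10^14) = 1.1690 × 10^-6 rad.
In arcseconds: 1.1690 × 10^-6 × 206265 = 0.24112″.

0.2411 arcsec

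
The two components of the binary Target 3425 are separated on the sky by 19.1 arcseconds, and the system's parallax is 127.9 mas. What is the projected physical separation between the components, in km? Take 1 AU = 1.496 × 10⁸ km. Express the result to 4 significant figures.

d = 1/p = 1/0.1279″ = 7.8186 pc.
At distance d (pc), an angle of θ arcsec spans θ·d AU: s = 19.1 × 7.8186 = 149.34 AU.
= 149.34 × 1.496 × 10⁸ km = 2.2341 × 10^10 km.

2.234 × 10^10 km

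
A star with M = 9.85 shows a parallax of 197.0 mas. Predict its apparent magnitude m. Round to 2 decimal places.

d = 1/p = 1/0.1970″ = 5.0761 pc.
m − M = 5 log₁₀ d − 5 = 5 log₁₀(5.0761) − 5 = 3.5277 − 5 = -1.4723.
m = M + (m − M) = 9.85 + (-1.4723) = 8.38.

m = 8.38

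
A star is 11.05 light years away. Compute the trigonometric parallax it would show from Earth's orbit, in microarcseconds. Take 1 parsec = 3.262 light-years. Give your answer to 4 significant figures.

295200 μas

d = 11.05 ly ÷ 3.262 = 3.3875 pc.
p = 1/d = 1/3.3875 = 0.2952 arcsec.
= 0.2952 × 10⁶ = 2.9520 × 10^5 μas.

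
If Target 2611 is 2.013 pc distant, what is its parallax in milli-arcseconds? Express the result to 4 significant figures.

p = 1/d = 1/2.013 = 0.49677 arcsec.
= 0.49677 × 1000 = 496.77 mas.

496.8 mas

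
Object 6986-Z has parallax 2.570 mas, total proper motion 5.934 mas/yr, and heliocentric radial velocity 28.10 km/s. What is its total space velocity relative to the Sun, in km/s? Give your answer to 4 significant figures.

30.16 km/s

d = 1/p = 1/0.002570″ = 389.11 pc.
μ = 5.934 mas/yr = 0.005934 ″/yr.
v_t = 4.740 μ d = 4.740 × 0.005934 × 389.11 = 10.945 km/s.
v = √(v_r² + v_t²) = √(28.10² + 10.945²) = √909.403 = 30.156 km/s.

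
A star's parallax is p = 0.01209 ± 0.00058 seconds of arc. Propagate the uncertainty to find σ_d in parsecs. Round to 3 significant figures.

d = 1/p, so σ_d = σ_p / p².
σ_d = 0.000580 / (0.01209)² = 0.000580 / 0.00014617 = 3.968 pc.

3.97 pc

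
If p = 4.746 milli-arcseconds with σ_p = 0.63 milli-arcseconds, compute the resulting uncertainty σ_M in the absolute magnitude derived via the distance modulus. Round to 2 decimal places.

M = m − 5 log₁₀ d + 5 = m + 5 log₁₀ p + 5, so ∂M/∂p = 5/(p ln 10).
σ_M = (5/ln 10) · (σ_p/p) = 2.1715 × 0.63/4.746 = 2.1715 × 0.13274 = 0.28824.

σ_M = 0.29 mag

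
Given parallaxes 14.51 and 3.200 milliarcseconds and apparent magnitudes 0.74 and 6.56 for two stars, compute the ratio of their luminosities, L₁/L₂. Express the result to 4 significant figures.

L₁/L₂ = 10.35

d₁ = 1/p₁ = 1/0.01451″ = 68.918 pc; d₂ = 1/p₂ = 1/0.003200″ = 312.5 pc.
M₁ = m₁ − 5 log₁₀ d₁ + 5 = 0.74 − 9.1917 + 5 = -3.4517.
M₂ = 6.56 − 12.4743 + 5 = -0.9143.
L₁/L₂ = 10^(0.4(M₂ − M₁)) = 10^(0.4 × 2.5374) = 10^1.01496 = 10.35.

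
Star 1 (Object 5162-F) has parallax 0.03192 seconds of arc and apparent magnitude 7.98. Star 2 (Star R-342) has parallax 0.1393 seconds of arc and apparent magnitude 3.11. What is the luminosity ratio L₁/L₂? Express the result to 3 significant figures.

L₁/L₂ = 0.215

d₁ = 1/p₁ = 1/0.03192″ = 31.328 pc; d₂ = 1/p₂ = 1/0.1393″ = 7.1788 pc.
M₁ = m₁ − 5 log₁₀ d₁ + 5 = 7.98 − 7.4797 + 5 = 5.5003.
M₂ = 3.11 − 4.2803 + 5 = 3.8297.
L₁/L₂ = 10^(0.4(M₂ − M₁)) = 10^(0.4 × (-1.6706)) = 10^(-0.66824) = 0.21466.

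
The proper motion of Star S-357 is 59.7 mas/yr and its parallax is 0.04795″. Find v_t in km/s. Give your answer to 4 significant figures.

5.902 km/s

d = 1/p = 1/0.04795″ = 20.855 pc.
μ = 59.7 mas/yr = 0.0597 ″/yr.
v_t = 4.74 × μ × d = 4.74 × 0.0597 × 20.855 = 5.9015 km/s.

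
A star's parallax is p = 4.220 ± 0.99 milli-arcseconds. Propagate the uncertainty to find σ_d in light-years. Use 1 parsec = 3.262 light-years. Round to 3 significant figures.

181 ly

d = 1/p, so σ_d = σ_p / p².
σ_d = 0.000990 / (0.004220)² = 0.000990 / 0.000017808 = 55.593 pc = 55.593 × 3.262 ly = 181.34 ly.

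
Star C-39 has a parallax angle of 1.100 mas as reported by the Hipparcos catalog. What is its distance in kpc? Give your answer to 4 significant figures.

p = 1.100 mas = 0.001100 arcsec.
d = 1/p = 1/0.001100 = 909.09 pc.
= 0.90909 kpc.

0.9091 kpc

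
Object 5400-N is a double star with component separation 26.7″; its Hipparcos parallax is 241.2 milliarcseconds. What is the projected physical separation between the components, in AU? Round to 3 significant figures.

d = 1/p = 1/0.2412″ = 4.1459 pc.
At distance d (pc), an angle of θ arcsec spans θ·d AU: s = 26.7 × 4.1459 = 110.7 AU.

111 AU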